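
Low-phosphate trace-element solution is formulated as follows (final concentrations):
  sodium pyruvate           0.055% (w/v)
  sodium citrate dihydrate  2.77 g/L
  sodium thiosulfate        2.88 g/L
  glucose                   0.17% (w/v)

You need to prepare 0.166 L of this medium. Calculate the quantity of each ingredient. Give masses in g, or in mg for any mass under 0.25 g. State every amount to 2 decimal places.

Working volume: 0.166 L.
sodium pyruvate: 0.055 g per 100 mL × 166 mL ÷ 100 = 0.0913 g = 91.30 mg
sodium citrate dihydrate: 2.77 g/L × 0.166 L = 0.46 g
sodium thiosulfate: 2.88 g/L × 0.166 L = 0.48 g
glucose: 0.17% w/v = 1.7 g/L → 1.7 × 0.166 L = 0.28 g

sodium pyruvate 91.30 mg; sodium citrate dihydrate 0.46 g; sodium thiosulfate 0.48 g; glucose 0.28 g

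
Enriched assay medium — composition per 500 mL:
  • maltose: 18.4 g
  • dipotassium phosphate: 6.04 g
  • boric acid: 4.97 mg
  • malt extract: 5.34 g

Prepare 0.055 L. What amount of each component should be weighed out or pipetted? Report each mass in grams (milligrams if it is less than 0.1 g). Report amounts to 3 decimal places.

maltose 2.024 g; dipotassium phosphate 0.664 g; boric acid 0.547 mg; malt extract 0.587 g

Ratio of target to recipe volume: 55 / 500 = 0.11.
maltose: 18.4 g × (55 mL / 500 mL) = 2.024 g
dipotassium phosphate: 6.04 g × (55 mL / 500 mL) = 0.664 g
boric acid: 4.97 mg × (55 mL / 500 mL) = 0.547 mg
malt extract: 5.34 g × (55 mL / 500 mL) = 0.587 g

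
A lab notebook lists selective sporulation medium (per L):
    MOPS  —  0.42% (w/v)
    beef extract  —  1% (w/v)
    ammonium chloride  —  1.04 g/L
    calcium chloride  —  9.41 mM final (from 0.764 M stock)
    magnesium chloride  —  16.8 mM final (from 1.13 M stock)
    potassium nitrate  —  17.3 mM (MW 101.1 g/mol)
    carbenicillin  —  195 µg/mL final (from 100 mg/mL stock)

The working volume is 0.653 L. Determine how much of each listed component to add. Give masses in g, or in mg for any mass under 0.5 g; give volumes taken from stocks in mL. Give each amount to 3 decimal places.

Scale factor relative to 1 L: 0.653.
MOPS: 0.42% w/v = 4.2 g/L → 4.2 × 0.653 L = 2.743 g
beef extract: 1 g per 100 mL × 653 mL ÷ 100 = 6.530 g
ammonium chloride: 1.04 g/L × 0.653 L = 0.679 g
calcium chloride: dilute stock: 9.41 mM × 653 mL ÷ 764 mM = 8.043 mL
magnesium chloride: dilute stock: 16.8 mM × 653 mL ÷ 1130 mM = 9.708 mL
potassium nitrate: 17.3 mmol/L × 101.1 g/mol × 0.653 L ÷ 1000 = 1.142 g
carbenicillin: C1V1 = C2V2 → 195 µg/mL × 653 mL ÷ 100000 µg/mL = 1.273 mL

MOPS 2.743 g; beef extract 6.530 g; ammonium chloride 0.679 g; calcium chloride 8.043 mL; magnesium chloride 9.708 mL; potassium nitrate 1.142 g; carbenicillin 1.273 mL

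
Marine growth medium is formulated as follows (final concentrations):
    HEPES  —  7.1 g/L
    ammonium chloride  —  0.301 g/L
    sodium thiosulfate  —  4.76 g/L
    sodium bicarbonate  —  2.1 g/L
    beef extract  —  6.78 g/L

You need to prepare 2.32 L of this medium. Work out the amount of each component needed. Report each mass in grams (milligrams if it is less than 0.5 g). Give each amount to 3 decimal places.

HEPES 16.472 g; ammonium chloride 0.698 g; sodium thiosulfate 11.043 g; sodium bicarbonate 4.872 g; beef extract 15.730 g

Working volume: 2.32 L.
HEPES: 7.1 g/L × 2.32 L = 16.472 g
ammonium chloride: 0.301 g/L × 2.32 L = 0.698 g
sodium thiosulfate: 4.76 g/L × 2.32 L = 11.043 g
sodium bicarbonate: 2.1 g/L × 2.32 L = 4.872 g
beef extract: 6.78 g/L × 2.32 L = 15.730 g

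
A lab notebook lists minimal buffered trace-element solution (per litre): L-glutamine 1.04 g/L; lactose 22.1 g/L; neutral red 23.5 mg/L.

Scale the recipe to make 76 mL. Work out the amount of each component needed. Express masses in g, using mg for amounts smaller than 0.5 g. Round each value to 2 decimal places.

L-glutamine 79.04 mg; lactose 1.68 g; neutral red 1.79 mg

Scale factor relative to 1 L: 0.076.
L-glutamine: 1.04 g/L × 0.076 L = 0.07904 g = 79.04 mg
lactose: 22.1 g/L × 0.076 L = 1.68 g
neutral red: 23.5 mg/L × 0.076 L = 1.79 mg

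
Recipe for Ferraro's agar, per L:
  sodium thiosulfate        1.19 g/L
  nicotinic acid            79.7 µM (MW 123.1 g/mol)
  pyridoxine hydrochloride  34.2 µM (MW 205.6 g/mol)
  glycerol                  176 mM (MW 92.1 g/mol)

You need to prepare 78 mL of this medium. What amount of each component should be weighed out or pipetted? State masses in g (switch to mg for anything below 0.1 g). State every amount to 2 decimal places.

sodium thiosulfate 92.82 mg; nicotinic acid 0.77 mg; pyridoxine hydrochloride 0.55 mg; glycerol 1.26 g

Scale factor relative to 1 L: 0.078.
sodium thiosulfate: 1.19 g/L × 0.078 L = 0.09282 g = 92.82 mg
nicotinic acid: 79.7 µmol/L × 123.1 g/mol × 0.078 L ÷ 1000 = 0.77 mg
pyridoxine hydrochloride: 34.2 µmol/L × 205.6 g/mol × 0.078 L ÷ 1000 = 0.55 mg
glycerol: 176 mmol/L × 92.1 g/mol × 0.078 L ÷ 1000 = 1.26 g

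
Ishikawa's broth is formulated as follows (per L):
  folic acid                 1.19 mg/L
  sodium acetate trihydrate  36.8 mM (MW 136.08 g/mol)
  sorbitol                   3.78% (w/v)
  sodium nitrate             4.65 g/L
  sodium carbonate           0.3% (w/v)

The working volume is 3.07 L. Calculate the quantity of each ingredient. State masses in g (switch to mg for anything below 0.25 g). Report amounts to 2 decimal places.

folic acid 3.65 mg; sodium acetate trihydrate 15.37 g; sorbitol 116.05 g; sodium nitrate 14.28 g; sodium carbonate 9.21 g

Working volume: 3.07 L.
folic acid: 1.19 mg/L × 3.07 L = 3.65 mg
sodium acetate trihydrate: 36.8 mmol/L × 136.08 g/mol × 3.07 L ÷ 1000 = 15.37 g
sorbitol: 3.78% w/v = 37.8 g/L → 37.8 × 3.07 L = 116.05 g
sodium nitrate: 4.65 g/L × 3.07 L = 14.28 g
sodium carbonate: 0.3% w/v = 3 g/L → 3 × 3.07 L = 9.21 g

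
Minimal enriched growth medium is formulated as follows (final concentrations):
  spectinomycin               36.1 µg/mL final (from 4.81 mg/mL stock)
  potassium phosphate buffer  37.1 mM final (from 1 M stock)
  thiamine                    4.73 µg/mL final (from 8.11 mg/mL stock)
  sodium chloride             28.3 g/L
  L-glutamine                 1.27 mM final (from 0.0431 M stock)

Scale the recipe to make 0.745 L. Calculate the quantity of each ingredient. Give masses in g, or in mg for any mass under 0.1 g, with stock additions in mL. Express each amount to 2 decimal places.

Scale factor relative to 1 L: 0.745.
spectinomycin: V = C2·V2/C1 = 36.1 µg/mL × 745 mL ÷ 4810 µg/mL = 5.59 mL
potassium phosphate buffer: C1V1 = C2V2 → 37.1 mM × 745 mL ÷ 1000 mM = 27.64 mL
thiamine: C1V1 = C2V2 → 4.73 µg/mL × 745 mL ÷ 8110 µg/mL = 0.43 mL
sodium chloride: 28.3 g/L × 0.745 L = 21.08 g
L-glutamine: dilute stock: 1.27 mM × 745 mL ÷ 43.1 mM = 21.95 mL

spectinomycin 5.59 mL; potassium phosphate buffer 27.64 mL; thiamine 0.43 mL; sodium chloride 21.08 g; L-glutamine 21.95 mL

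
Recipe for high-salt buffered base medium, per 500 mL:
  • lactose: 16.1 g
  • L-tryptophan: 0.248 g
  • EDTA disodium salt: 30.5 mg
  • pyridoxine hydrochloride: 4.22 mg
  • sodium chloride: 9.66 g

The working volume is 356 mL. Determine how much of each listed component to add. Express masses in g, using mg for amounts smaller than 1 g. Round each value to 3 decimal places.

Ratio of target to recipe volume: 356 / 500 = 0.712.
lactose: 16.1 g × (356 mL / 500 mL) = 11.463 g
L-tryptophan: 0.248 g × (356 mL / 500 mL) = 0.176576 g = 176.576 mg
EDTA disodium salt: 30.5 mg × (356 mL / 500 mL) = 21.716 mg
pyridoxine hydrochloride: 4.22 mg × (356 mL / 500 mL) = 3.005 mg
sodium chloride: 9.66 g × (356 mL / 500 mL) = 6.878 g

lactose 11.463 g; L-tryptophan 176.576 mg; EDTA disodium salt 21.716 mg; pyridoxine hydrochloride 3.005 mg; sodium chloride 6.878 g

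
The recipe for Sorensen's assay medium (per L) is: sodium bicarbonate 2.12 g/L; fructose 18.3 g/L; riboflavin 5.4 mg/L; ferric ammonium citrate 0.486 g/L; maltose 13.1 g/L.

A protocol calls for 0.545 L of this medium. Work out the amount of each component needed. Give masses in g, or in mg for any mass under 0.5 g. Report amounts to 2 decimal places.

Scale factor relative to 1 L: 0.545.
sodium bicarbonate: 2.12 g/L × 0.545 L = 1.16 g
fructose: 18.3 g/L × 0.545 L = 9.97 g
riboflavin: 5.4 mg/L × 0.545 L = 2.94 mg
ferric ammonium citrate: 0.486 g/L × 0.545 L = 0.26487 g = 264.87 mg
maltose: 13.1 g/L × 0.545 L = 7.14 g

sodium bicarbonate 1.16 g; fructose 9.97 g; riboflavin 2.94 mg; ferric ammonium citrate 264.87 mg; maltose 7.14 g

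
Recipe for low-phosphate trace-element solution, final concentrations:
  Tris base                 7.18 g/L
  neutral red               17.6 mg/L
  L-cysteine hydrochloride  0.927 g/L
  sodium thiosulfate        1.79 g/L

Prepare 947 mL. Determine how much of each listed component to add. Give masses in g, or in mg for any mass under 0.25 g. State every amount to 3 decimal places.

Tris base 6.799 g; neutral red 16.667 mg; L-cysteine hydrochloride 0.878 g; sodium thiosulfate 1.695 g

Scale factor relative to 1 L: 0.947.
Tris base: 7.18 g/L × 0.947 L = 6.799 g
neutral red: 17.6 mg/L × 0.947 L = 16.667 mg
L-cysteine hydrochloride: 0.927 g/L × 0.947 L = 0.878 g
sodium thiosulfate: 1.79 g/L × 0.947 L = 1.695 g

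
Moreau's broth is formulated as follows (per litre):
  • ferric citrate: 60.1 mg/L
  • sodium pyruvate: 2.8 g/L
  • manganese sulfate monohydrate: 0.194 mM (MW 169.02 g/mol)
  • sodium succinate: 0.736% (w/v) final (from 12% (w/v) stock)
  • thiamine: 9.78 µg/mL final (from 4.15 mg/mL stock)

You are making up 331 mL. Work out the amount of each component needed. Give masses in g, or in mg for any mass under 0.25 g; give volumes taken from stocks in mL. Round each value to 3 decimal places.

Working volume: 331 mL = 0.331 L.
ferric citrate: 60.1 mg/L × 0.331 L = 19.893 mg
sodium pyruvate: 2.8 g/L × 0.331 L = 0.927 g
manganese sulfate monohydrate: 0.194 mmol/L × 169.02 mg/mmol × 0.331 L = 10.853 mg
sodium succinate: V = C2·V2/C1 = 0.736% ÷ 12% × 331 mL = 20.301 mL
thiamine: V = C2·V2/C1 = 9.78 µg/mL × 331 mL ÷ 4150 µg/mL = 0.780 mL

ferric citrate 19.893 mg; sodium pyruvate 0.927 g; manganese sulfate monohydrate 10.853 mg; sodium succinate 20.301 mL; thiamine 0.780 mL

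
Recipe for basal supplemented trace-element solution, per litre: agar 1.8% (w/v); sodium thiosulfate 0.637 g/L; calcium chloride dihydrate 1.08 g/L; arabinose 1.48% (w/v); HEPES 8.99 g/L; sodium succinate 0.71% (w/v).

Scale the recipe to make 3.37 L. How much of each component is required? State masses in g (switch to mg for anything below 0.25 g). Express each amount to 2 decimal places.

agar 60.66 g; sodium thiosulfate 2.15 g; calcium chloride dihydrate 3.64 g; arabinose 49.88 g; HEPES 30.30 g; sodium succinate 23.93 g

Working volume: 3.37 L.
agar: 1.8% w/v = 18 g/L → 18 × 3.37 L = 60.66 g
sodium thiosulfate: 0.637 g/L × 3.37 L = 2.15 g
calcium chloride dihydrate: 1.08 g/L × 3.37 L = 3.64 g
arabinose: 1.48 g per 100 mL × 3370 mL ÷ 100 = 49.88 g
HEPES: 8.99 g/L × 3.37 L = 30.30 g
sodium succinate: 0.71% w/v = 7.1 g/L → 7.1 × 3.37 L = 23.93 g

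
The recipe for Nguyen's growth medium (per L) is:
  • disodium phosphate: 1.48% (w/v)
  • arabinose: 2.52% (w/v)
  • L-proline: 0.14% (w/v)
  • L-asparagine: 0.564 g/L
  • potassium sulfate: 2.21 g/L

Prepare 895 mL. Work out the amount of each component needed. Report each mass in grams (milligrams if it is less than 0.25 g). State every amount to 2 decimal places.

Target volume = 895 mL = 0.895 L.
disodium phosphate: 1.48 g per 100 mL × 895 mL ÷ 100 = 13.25 g
arabinose: 2.52 g per 100 mL × 895 mL ÷ 100 = 22.55 g
L-proline: 0.14% w/v = 1.4 g/L → 1.4 × 0.895 L = 1.25 g
L-asparagine: 0.564 g/L × 0.895 L = 0.50 g
potassium sulfate: 2.21 g/L × 0.895 L = 1.98 g

disodium phosphate 13.25 g; arabinose 22.55 g; L-proline 1.25 g; L-asparagine 0.50 g; potassium sulfate 1.98 g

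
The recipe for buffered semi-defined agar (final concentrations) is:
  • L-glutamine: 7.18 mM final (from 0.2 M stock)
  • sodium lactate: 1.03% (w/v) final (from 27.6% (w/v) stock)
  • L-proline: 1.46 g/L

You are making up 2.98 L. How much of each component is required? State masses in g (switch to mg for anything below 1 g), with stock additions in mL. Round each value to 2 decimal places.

L-glutamine 106.98 mL; sodium lactate 111.21 mL; L-proline 4.35 g

Scale factor relative to 1 L: 2.98.
L-glutamine: dilute stock: 7.18 mM × 2980 mL ÷ 200 mM = 106.98 mL
sodium lactate: C1V1 = C2V2 → 1.03% ÷ 27.6% × 2980 mL = 111.21 mL
L-proline: 1.46 g/L × 2.98 L = 4.35 g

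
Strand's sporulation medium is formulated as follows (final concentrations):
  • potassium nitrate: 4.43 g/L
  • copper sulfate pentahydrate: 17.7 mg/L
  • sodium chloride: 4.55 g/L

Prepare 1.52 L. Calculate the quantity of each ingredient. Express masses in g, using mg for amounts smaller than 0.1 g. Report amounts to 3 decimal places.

Scale factor relative to 1 L: 1.52.
potassium nitrate: 4.43 g/L × 1.52 L = 6.734 g
copper sulfate pentahydrate: 17.7 mg/L × 1.52 L = 26.904 mg
sodium chloride: 4.55 g/L × 1.52 L = 6.916 g

potassium nitrate 6.734 g; copper sulfate pentahydrate 26.904 mg; sodium chloride 6.916 g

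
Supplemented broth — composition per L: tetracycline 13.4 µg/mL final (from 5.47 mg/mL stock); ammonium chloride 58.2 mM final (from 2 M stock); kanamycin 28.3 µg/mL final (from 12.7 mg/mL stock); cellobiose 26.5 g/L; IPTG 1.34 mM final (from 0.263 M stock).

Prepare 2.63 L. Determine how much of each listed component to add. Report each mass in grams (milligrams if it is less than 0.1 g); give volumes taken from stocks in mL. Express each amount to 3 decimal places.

Scale factor relative to 1 L: 2.63.
tetracycline: dilute stock: 13.4 µg/mL × 2630 mL ÷ 5470 µg/mL = 6.443 mL
ammonium chloride: V = C2·V2/C1 = 58.2 mM × 2630 mL ÷ 2000 mM = 76.533 mL
kanamycin: dilute stock: 28.3 µg/mL × 2630 mL ÷ 12700 µg/mL = 5.861 mL
cellobiose: 26.5 g/L × 2.63 L = 69.695 g
IPTG: V = C2·V2/C1 = 1.34 mM × 2630 mL ÷ 263 mM = 13.400 mL

tetracycline 6.443 mL; ammonium chloride 76.533 mL; kanamycin 5.861 mL; cellobiose 69.695 g; IPTG 13.400 mL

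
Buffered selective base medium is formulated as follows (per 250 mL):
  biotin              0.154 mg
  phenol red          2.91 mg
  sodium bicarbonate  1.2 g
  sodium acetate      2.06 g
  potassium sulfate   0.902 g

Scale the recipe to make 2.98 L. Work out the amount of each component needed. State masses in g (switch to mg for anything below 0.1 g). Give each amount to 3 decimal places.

Ratio of target to recipe volume: 2980 / 250 = 11.92.
biotin: 0.154 mg × (2980 mL / 250 mL) = 1.836 mg
phenol red: 2.91 mg × (2980 mL / 250 mL) = 34.687 mg
sodium bicarbonate: 1.2 g × (2980 mL / 250 mL) = 14.304 g
sodium acetate: 2.06 g × (2980 mL / 250 mL) = 24.555 g
potassium sulfate: 0.902 g × (2980 mL / 250 mL) = 10.752 g

biotin 1.836 mg; phenol red 34.687 mg; sodium bicarbonate 14.304 g; sodium acetate 24.555 g; potassium sulfate 10.752 g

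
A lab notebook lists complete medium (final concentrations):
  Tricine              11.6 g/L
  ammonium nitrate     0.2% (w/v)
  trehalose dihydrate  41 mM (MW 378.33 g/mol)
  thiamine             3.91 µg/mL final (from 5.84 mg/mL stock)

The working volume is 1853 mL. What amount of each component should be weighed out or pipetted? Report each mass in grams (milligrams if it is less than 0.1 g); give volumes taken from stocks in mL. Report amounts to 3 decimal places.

Scale factor relative to 1 L: 1.853.
Tricine: 11.6 g/L × 1.853 L = 21.495 g
ammonium nitrate: 0.2% w/v = 2 g/L → 2 × 1.853 L = 3.706 g
trehalose dihydrate: 41 mmol/L × 378.33 g/mol × 1.853 L ÷ 1000 = 28.743 g
thiamine: V = C2·V2/C1 = 3.91 µg/mL × 1853 mL ÷ 5840 µg/mL = 1.241 mL

Tricine 21.495 g; ammonium nitrate 3.706 g; trehalose dihydrate 28.743 g; thiamine 1.241 mL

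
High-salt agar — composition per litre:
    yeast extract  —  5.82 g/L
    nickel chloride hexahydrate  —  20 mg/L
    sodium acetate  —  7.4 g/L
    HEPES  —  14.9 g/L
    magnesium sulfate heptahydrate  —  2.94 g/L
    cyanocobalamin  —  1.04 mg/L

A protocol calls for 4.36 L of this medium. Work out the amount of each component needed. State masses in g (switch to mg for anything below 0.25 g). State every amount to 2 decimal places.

Scale factor relative to 1 L: 4.36.
yeast extract: 5.82 g/L × 4.36 L = 25.38 g
nickel chloride hexahydrate: 20 mg/L × 4.36 L = 87.20 mg
sodium acetate: 7.4 g/L × 4.36 L = 32.26 g
HEPES: 14.9 g/L × 4.36 L = 64.96 g
magnesium sulfate heptahydrate: 2.94 g/L × 4.36 L = 12.82 g
cyanocobalamin: 1.04 mg/L × 4.36 L = 4.53 mg

yeast extract 25.38 g; nickel chloride hexahydrate 87.20 mg; sodium acetate 32.26 g; HEPES 64.96 g; magnesium sulfate heptahydrate 12.82 g; cyanocobalamin 4.53 mg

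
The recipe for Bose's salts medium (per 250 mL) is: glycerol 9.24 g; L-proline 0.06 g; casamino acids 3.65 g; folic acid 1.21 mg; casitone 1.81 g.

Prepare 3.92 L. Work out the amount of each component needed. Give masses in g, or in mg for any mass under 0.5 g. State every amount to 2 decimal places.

Scale factor = 3920 mL / 250 mL = 15.68.
glycerol: 9.24 g × (3920 mL / 250 mL) = 144.88 g
L-proline: 0.06 g × (3920 mL / 250 mL) = 0.94 g
casamino acids: 3.65 g × (3920 mL / 250 mL) = 57.23 g
folic acid: 1.21 mg × (3920 mL / 250 mL) = 18.97 mg
casitone: 1.81 g × (3920 mL / 250 mL) = 28.38 g

glycerol 144.88 g; L-proline 0.94 g; casamino acids 57.23 g; folic acid 18.97 mg; casitone 28.38 g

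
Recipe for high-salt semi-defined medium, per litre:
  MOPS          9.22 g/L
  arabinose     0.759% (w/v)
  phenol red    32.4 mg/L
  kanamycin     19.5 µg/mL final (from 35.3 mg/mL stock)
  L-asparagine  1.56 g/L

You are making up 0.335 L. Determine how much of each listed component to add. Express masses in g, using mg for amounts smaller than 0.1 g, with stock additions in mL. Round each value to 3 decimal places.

Scale factor relative to 1 L: 0.335.
MOPS: 9.22 g/L × 0.335 L = 3.089 g
arabinose: 0.759% w/v = 7.59 g/L → 7.59 × 0.335 L = 2.543 g
phenol red: 32.4 mg/L × 0.335 L = 10.854 mg
kanamycin: C1V1 = C2V2 → 19.5 µg/mL × 335 mL ÷ 35300 µg/mL = 0.185 mL
L-asparagine: 1.56 g/L × 0.335 L = 0.523 g

MOPS 3.089 g; arabinose 2.543 g; phenol red 10.854 mg; kanamycin 0.185 mL; L-asparagine 0.523 g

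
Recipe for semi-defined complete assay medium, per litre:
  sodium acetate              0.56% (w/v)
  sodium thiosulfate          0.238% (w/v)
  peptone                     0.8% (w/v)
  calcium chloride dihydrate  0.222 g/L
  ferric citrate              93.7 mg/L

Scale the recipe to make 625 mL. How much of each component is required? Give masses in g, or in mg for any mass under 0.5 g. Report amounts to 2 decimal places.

Target volume = 625 mL = 0.625 L.
sodium acetate: 0.56 g per 100 mL × 625 mL ÷ 100 = 3.50 g
sodium thiosulfate: 0.238 g per 100 mL × 625 mL ÷ 100 = 1.49 g
peptone: 0.8 g per 100 mL × 625 mL ÷ 100 = 5.00 g
calcium chloride dihydrate: 0.222 g/L × 0.625 L = 0.13875 g = 138.75 mg
ferric citrate: 93.7 mg/L × 0.625 L = 58.56 mg

sodium acetate 3.50 g; sodium thiosulfate 1.49 g; peptone 5.00 g; calcium chloride dihydrate 138.75 mg; ferric citrate 58.56 mg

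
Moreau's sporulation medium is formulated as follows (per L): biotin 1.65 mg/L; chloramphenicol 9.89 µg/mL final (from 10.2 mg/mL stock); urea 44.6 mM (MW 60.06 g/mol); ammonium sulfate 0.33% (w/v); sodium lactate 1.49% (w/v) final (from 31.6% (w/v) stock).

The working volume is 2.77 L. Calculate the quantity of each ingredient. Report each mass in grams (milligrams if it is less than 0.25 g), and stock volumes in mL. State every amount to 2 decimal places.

biotin 4.57 mg; chloramphenicol 2.69 mL; urea 7.42 g; ammonium sulfate 9.14 g; sodium lactate 130.61 mL

Working volume: 2.77 L.
biotin: 1.65 mg/L × 2.77 L = 4.57 mg
chloramphenicol: C1V1 = C2V2 → 9.89 µg/mL × 2770 mL ÷ 10200 µg/mL = 2.69 mL
urea: 44.6 mmol/L × 60.06 g/mol × 2.77 L ÷ 1000 = 7.42 g
ammonium sulfate: 0.33 g per 100 mL × 2770 mL ÷ 100 = 9.14 g
sodium lactate: V = C2·V2/C1 = 1.49% ÷ 31.6% × 2770 mL = 130.61 mL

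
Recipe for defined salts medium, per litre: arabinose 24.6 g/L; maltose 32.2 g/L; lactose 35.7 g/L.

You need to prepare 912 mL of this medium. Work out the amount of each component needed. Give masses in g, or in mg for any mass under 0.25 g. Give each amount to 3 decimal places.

arabinose 22.435 g; maltose 29.366 g; lactose 32.558 g

Working volume: 912 mL = 0.912 L.
arabinose: 24.6 g/L × 0.912 L = 22.435 g
maltose: 32.2 g/L × 0.912 L = 29.366 g
lactose: 35.7 g/L × 0.912 L = 32.558 g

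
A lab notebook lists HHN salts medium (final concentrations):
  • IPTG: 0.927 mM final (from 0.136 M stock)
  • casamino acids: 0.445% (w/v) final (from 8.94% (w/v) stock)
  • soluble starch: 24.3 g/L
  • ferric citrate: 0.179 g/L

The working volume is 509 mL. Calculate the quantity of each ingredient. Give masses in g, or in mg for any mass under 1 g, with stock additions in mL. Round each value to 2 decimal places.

IPTG 3.47 mL; casamino acids 25.34 mL; soluble starch 12.37 g; ferric citrate 91.11 mg

Scale factor relative to 1 L: 0.509.
IPTG: V = C2·V2/C1 = 0.927 mM × 509 mL ÷ 136 mM = 3.47 mL
casamino acids: dilute stock: 0.445% ÷ 8.94% × 509 mL = 25.34 mL
soluble starch: 24.3 g/L × 0.509 L = 12.37 g
ferric citrate: 0.179 g/L × 0.509 L = 0.091111 g = 91.11 mg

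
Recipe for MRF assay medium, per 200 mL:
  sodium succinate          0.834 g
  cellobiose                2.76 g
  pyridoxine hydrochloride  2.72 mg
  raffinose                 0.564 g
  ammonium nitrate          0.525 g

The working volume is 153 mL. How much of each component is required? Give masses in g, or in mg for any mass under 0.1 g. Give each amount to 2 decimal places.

Ratio of target to recipe volume: 153 / 200 = 0.765.
sodium succinate: 0.834 g × (153 mL / 200 mL) = 0.64 g
cellobiose: 2.76 g × (153 mL / 200 mL) = 2.11 g
pyridoxine hydrochloride: 2.72 mg × (153 mL / 200 mL) = 2.08 mg
raffinose: 0.564 g × (153 mL / 200 mL) = 0.43 g
ammonium nitrate: 0.525 g × (153 mL / 200 mL) = 0.40 g

sodium succinate 0.64 g; cellobiose 2.11 g; pyridoxine hydrochloride 2.08 mg; raffinose 0.43 g; ammonium nitrate 0.40 g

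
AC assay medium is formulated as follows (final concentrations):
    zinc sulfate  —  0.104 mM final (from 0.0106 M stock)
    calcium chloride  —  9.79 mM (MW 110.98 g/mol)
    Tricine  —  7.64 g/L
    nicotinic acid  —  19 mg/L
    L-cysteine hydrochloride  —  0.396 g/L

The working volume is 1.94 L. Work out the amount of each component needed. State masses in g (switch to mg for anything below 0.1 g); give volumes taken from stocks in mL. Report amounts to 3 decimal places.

zinc sulfate 19.034 mL; calcium chloride 2.108 g; Tricine 14.822 g; nicotinic acid 36.860 mg; L-cysteine hydrochloride 0.768 g

Scale factor relative to 1 L: 1.94.
zinc sulfate: dilute stock: 0.104 mM × 1940 mL ÷ 10.6 mM = 19.034 mL
calcium chloride: 9.79 mmol/L × 110.98 g/mol × 1.94 L ÷ 1000 = 2.108 g
Tricine: 7.64 g/L × 1.94 L = 14.822 g
nicotinic acid: 19 mg/L × 1.94 L = 36.860 mg
L-cysteine hydrochloride: 0.396 g/L × 1.94 L = 0.768 g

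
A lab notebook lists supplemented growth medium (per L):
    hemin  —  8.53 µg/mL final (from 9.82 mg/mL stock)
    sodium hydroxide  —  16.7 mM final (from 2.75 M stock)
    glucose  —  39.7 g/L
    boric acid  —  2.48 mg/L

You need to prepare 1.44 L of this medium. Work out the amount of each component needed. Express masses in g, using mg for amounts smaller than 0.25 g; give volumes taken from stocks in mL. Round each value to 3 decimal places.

hemin 1.251 mL; sodium hydroxide 8.745 mL; glucose 57.168 g; boric acid 3.571 mg

Scale factor relative to 1 L: 1.44.
hemin: V = C2·V2/C1 = 8.53 µg/mL × 1440 mL ÷ 9820 µg/mL = 1.251 mL
sodium hydroxide: C1V1 = C2V2 → 16.7 mM × 1440 mL ÷ 2750 mM = 8.745 mL
glucose: 39.7 g/L × 1.44 L = 57.168 g
boric acid: 2.48 mg/L × 1.44 L = 3.571 mg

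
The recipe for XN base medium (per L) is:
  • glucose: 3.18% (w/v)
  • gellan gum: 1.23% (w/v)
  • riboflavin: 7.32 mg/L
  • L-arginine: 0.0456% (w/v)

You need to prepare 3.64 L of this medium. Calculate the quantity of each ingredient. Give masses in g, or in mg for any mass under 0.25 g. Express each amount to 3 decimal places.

glucose 115.752 g; gellan gum 44.772 g; riboflavin 26.645 mg; L-arginine 1.660 g

Working volume: 3.64 L.
glucose: 3.18 g per 100 mL × 3640 mL ÷ 100 = 115.752 g
gellan gum: 1.23% w/v = 12.3 g/L → 12.3 × 3.64 L = 44.772 g
riboflavin: 7.32 mg/L × 3.64 L = 26.645 mg
L-arginine: 0.0456% w/v = 0.456 g/L → 0.456 × 3.64 L = 1.660 g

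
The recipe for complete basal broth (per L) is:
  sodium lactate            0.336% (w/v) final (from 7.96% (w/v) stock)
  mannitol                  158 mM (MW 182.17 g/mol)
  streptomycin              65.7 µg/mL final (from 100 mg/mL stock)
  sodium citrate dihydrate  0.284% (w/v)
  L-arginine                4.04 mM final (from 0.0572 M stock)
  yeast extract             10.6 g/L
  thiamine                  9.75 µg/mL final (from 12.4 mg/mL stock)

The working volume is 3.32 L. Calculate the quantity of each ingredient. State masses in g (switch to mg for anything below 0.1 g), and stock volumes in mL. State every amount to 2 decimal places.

sodium lactate 140.14 mL; mannitol 95.56 g; streptomycin 2.18 mL; sodium citrate dihydrate 9.43 g; L-arginine 234.49 mL; yeast extract 35.19 g; thiamine 2.61 mL

Working volume: 3.32 L.
sodium lactate: V = C2·V2/C1 = 0.336% ÷ 7.96% × 3320 mL = 140.14 mL
mannitol: 158 mmol/L × 182.17 g/mol × 3.32 L ÷ 1000 = 95.56 g
streptomycin: C1V1 = C2V2 → 65.7 µg/mL × 3320 mL ÷ 100000 µg/mL = 2.18 mL
sodium citrate dihydrate: 0.284 g per 100 mL × 3320 mL ÷ 100 = 9.43 g
L-arginine: dilute stock: 4.04 mM × 3320 mL ÷ 57.2 mM = 234.49 mL
yeast extract: 10.6 g/L × 3.32 L = 35.19 g
thiamine: C1V1 = C2V2 → 9.75 µg/mL × 3320 mL ÷ 12400 µg/mL = 2.61 mL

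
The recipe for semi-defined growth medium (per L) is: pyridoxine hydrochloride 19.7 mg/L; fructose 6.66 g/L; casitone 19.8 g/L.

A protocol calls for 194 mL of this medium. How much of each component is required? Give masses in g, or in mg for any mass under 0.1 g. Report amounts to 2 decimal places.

Target volume = 194 mL = 0.194 L.
pyridoxine hydrochloride: 19.7 mg/L × 0.194 L = 3.82 mg
fructose: 6.66 g/L × 0.194 L = 1.29 g
casitone: 19.8 g/L × 0.194 L = 3.84 g

pyridoxine hydrochloride 3.82 mg; fructose 1.29 g; casitone 3.84 g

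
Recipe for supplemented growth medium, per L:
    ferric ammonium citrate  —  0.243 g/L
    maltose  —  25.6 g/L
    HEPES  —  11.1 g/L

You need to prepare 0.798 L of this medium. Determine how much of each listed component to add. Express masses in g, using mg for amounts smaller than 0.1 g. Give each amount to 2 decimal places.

Working volume: 0.798 L.
ferric ammonium citrate: 0.243 g/L × 0.798 L = 0.19 g
maltose: 25.6 g/L × 0.798 L = 20.43 g
HEPES: 11.1 g/L × 0.798 L = 8.86 g

ferric ammonium citrate 0.19 g; maltose 20.43 g; HEPES 8.86 g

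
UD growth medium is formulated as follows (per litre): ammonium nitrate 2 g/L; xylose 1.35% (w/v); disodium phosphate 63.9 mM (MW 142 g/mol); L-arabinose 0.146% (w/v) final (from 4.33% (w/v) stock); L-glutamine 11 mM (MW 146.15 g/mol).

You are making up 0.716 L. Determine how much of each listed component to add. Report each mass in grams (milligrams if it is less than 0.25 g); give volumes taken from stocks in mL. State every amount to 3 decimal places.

Scale factor relative to 1 L: 0.716.
ammonium nitrate: 2 g/L × 0.716 L = 1.432 g
xylose: 1.35% w/v = 13.5 g/L → 13.5 × 0.716 L = 9.666 g
disodium phosphate: 63.9 mmol/L × 142 g/mol × 0.716 L ÷ 1000 = 6.497 g
L-arabinose: dilute stock: 0.146% ÷ 4.33% × 716 mL = 24.142 mL
L-glutamine: 11 mmol/L × 146.15 g/mol × 0.716 L ÷ 1000 = 1.151 g

ammonium nitrate 1.432 g; xylose 9.666 g; disodium phosphate 6.497 g; L-arabinose 24.142 mL; L-glutamine 1.151 g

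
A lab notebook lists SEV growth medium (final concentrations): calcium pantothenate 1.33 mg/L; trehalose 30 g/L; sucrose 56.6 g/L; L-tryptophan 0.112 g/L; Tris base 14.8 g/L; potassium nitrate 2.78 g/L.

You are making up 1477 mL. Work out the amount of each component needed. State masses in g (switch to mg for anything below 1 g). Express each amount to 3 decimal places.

Scale factor relative to 1 L: 1.477.
calcium pantothenate: 1.33 mg/L × 1.477 L = 1.964 mg
trehalose: 30 g/L × 1.477 L = 44.310 g
sucrose: 56.6 g/L × 1.477 L = 83.598 g
L-tryptophan: 0.112 g/L × 1.477 L = 0.165424 g = 165.424 mg
Tris base: 14.8 g/L × 1.477 L = 21.860 g
potassium nitrate: 2.78 g/L × 1.477 L = 4.106 g

calcium pantothenate 1.964 mg; trehalose 44.310 g; sucrose 83.598 g; L-tryptophan 165.424 mg; Tris base 21.860 g; potassium nitrate 4.106 g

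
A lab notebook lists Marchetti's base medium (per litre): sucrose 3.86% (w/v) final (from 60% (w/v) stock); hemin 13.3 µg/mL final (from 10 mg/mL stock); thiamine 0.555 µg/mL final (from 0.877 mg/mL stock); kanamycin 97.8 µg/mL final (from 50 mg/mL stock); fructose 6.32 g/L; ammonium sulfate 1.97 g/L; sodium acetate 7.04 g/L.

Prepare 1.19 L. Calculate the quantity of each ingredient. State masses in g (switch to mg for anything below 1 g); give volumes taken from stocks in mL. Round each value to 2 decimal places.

Scale factor relative to 1 L: 1.19.
sucrose: V = C2·V2/C1 = 3.86% ÷ 60% × 1190 mL = 76.56 mL
hemin: C1V1 = C2V2 → 13.3 µg/mL × 1190 mL ÷ 10000 µg/mL = 1.58 mL
thiamine: V = C2·V2/C1 = 0.555 µg/mL × 1190 mL ÷ 877 µg/mL = 0.75 mL
kanamycin: C1V1 = C2V2 → 97.8 µg/mL × 1190 mL ÷ 50000 µg/mL = 2.33 mL
fructose: 6.32 g/L × 1.19 L = 7.52 g
ammonium sulfate: 1.97 g/L × 1.19 L = 2.34 g
sodium acetate: 7.04 g/L × 1.19 L = 8.38 g

sucrose 76.56 mL; hemin 1.58 mL; thiamine 0.75 mL; kanamycin 2.33 mL; fructose 7.52 g; ammonium sulfate 2.34 g; sodium acetate 8.38 g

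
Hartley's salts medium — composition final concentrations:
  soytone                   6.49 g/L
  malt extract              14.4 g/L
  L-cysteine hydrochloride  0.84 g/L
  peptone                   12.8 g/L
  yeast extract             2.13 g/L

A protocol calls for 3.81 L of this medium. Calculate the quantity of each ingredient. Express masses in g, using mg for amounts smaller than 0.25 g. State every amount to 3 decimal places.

Scale factor relative to 1 L: 3.81.
soytone: 6.49 g/L × 3.81 L = 24.727 g
malt extract: 14.4 g/L × 3.81 L = 54.864 g
L-cysteine hydrochloride: 0.84 g/L × 3.81 L = 3.200 g
peptone: 12.8 g/L × 3.81 L = 48.768 g
yeast extract: 2.13 g/L × 3.81 L = 8.115 g

soytone 24.727 g; malt extract 54.864 g; L-cysteine hydrochloride 3.200 g; peptone 48.768 g; yeast extract 8.115 g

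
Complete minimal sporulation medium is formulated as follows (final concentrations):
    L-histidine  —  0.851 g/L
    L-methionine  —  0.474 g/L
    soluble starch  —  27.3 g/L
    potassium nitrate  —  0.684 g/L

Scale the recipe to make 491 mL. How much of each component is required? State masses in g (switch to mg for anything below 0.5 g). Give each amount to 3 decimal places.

L-histidine 417.841 mg; L-methionine 232.734 mg; soluble starch 13.404 g; potassium nitrate 335.844 mg

Target volume = 491 mL = 0.491 L.
L-histidine: 0.851 g/L × 0.491 L = 0.417841 g = 417.841 mg
L-methionine: 0.474 g/L × 0.491 L = 0.232734 g = 232.734 mg
soluble starch: 27.3 g/L × 0.491 L = 13.404 g
potassium nitrate: 0.684 g/L × 0.491 L = 0.335844 g = 335.844 mg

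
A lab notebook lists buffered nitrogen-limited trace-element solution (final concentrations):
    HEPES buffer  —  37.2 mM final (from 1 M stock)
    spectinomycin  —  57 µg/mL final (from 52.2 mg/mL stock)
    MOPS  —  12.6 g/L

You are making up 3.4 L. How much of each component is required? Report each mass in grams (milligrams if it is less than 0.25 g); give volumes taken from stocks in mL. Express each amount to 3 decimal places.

Scale factor relative to 1 L: 3.4.
HEPES buffer: C1V1 = C2V2 → 37.2 mM × 3400 mL ÷ 1000 mM = 126.480 mL
spectinomycin: C1V1 = C2V2 → 57 µg/mL × 3400 mL ÷ 52200 µg/mL = 3.713 mL
MOPS: 12.6 g/L × 3.4 L = 42.840 g

HEPES buffer 126.480 mL; spectinomycin 3.713 mL; MOPS 42.840 g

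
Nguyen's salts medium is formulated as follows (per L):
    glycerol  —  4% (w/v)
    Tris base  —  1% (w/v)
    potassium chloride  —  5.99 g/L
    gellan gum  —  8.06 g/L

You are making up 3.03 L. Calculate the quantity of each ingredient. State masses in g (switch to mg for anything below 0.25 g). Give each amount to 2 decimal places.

Scale factor relative to 1 L: 3.03.
glycerol: 4% w/v = 40 g/L → 40 × 3.03 L = 121.20 g
Tris base: 1% w/v = 10 g/L → 10 × 3.03 L = 30.30 g
potassium chloride: 5.99 g/L × 3.03 L = 18.15 g
gellan gum: 8.06 g/L × 3.03 L = 24.42 g

glycerol 121.20 g; Tris base 30.30 g; potassium chloride 18.15 g; gellan gum 24.42 g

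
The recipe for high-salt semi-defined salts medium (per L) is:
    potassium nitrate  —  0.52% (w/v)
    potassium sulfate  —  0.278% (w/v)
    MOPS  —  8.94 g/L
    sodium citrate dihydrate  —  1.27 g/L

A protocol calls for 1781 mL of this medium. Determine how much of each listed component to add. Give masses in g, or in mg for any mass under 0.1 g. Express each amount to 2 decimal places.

Working volume: 1781 mL = 1.781 L.
potassium nitrate: 0.52 g per 100 mL × 1781 mL ÷ 100 = 9.26 g
potassium sulfate: 0.278 g per 100 mL × 1781 mL ÷ 100 = 4.95 g
MOPS: 8.94 g/L × 1.781 L = 15.92 g
sodium citrate dihydrate: 1.27 g/L × 1.781 L = 2.26 g

potassium nitrate 9.26 g; potassium sulfate 4.95 g; MOPS 15.92 g; sodium citrate dihydrate 2.26 g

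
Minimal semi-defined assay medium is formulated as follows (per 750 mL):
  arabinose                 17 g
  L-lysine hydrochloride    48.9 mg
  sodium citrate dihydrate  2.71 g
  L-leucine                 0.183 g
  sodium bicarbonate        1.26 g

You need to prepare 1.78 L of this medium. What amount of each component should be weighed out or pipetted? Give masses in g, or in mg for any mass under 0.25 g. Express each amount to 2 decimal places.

arabinose 40.35 g; L-lysine hydrochloride 116.06 mg; sodium citrate dihydrate 6.43 g; L-leucine 0.43 g; sodium bicarbonate 2.99 g

Scale factor = 1780 mL / 750 mL = 2.37333.
arabinose: 17 g × (1780 mL / 750 mL) = 40.35 g
L-lysine hydrochloride: 48.9 mg × (1780 mL / 750 mL) = 116.06 mg
sodium citrate dihydrate: 2.71 g × (1780 mL / 750 mL) = 6.43 g
L-leucine: 0.183 g × (1780 mL / 750 mL) = 0.43 g
sodium bicarbonate: 1.26 g × (1780 mL / 750 mL) = 2.99 g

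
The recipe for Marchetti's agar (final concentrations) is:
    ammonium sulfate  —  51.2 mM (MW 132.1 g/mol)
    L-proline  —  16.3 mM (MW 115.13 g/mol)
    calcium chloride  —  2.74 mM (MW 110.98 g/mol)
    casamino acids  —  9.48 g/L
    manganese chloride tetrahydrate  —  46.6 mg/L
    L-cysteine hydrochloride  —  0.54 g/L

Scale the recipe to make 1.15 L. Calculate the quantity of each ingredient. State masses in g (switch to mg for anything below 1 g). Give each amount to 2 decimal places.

ammonium sulfate 7.78 g; L-proline 2.16 g; calcium chloride 349.70 mg; casamino acids 10.90 g; manganese chloride tetrahydrate 53.59 mg; L-cysteine hydrochloride 621.00 mg

Working volume: 1.15 L.
ammonium sulfate: 51.2 mmol/L × 132.1 g/mol × 1.15 L ÷ 1000 = 7.78 g
L-proline: 16.3 mmol/L × 115.13 g/mol × 1.15 L ÷ 1000 = 2.16 g
calcium chloride: 2.74 mmol/L × 110.98 mg/mmol × 1.15 L = 349.70 mg
casamino acids: 9.48 g/L × 1.15 L = 10.90 g
manganese chloride tetrahydrate: 46.6 mg/L × 1.15 L = 53.59 mg
L-cysteine hydrochloride: 0.54 g/L × 1.15 L = 0.621 g = 621.00 mg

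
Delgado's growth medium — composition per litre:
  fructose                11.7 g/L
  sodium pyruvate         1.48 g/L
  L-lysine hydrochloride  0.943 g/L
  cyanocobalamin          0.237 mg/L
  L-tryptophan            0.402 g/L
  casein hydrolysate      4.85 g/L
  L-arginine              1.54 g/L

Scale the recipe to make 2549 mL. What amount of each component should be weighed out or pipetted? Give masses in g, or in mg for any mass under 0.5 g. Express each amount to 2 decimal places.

fructose 29.82 g; sodium pyruvate 3.77 g; L-lysine hydrochloride 2.40 g; cyanocobalamin 0.60 mg; L-tryptophan 1.02 g; casein hydrolysate 12.36 g; L-arginine 3.93 g

Working volume: 2549 mL = 2.549 L.
fructose: 11.7 g/L × 2.549 L = 29.82 g
sodium pyruvate: 1.48 g/L × 2.549 L = 3.77 g
L-lysine hydrochloride: 0.943 g/L × 2.549 L = 2.40 g
cyanocobalamin: 0.237 mg/L × 2.549 L = 0.60 mg
L-tryptophan: 0.402 g/L × 2.549 L = 1.02 g
casein hydrolysate: 4.85 g/L × 2.549 L = 12.36 g
L-arginine: 1.54 g/L × 2.549 L = 3.93 g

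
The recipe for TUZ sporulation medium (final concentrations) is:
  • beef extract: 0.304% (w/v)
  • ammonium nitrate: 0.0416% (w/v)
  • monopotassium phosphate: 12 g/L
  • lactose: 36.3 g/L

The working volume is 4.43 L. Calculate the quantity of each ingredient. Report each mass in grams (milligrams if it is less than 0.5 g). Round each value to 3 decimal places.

Working volume: 4.43 L.
beef extract: 0.304 g per 100 mL × 4430 mL ÷ 100 = 13.467 g
ammonium nitrate: 0.0416% w/v = 0.416 g/L → 0.416 × 4.43 L = 1.843 g
monopotassium phosphate: 12 g/L × 4.43 L = 53.160 g
lactose: 36.3 g/L × 4.43 L = 160.809 g

beef extract 13.467 g; ammonium nitrate 1.843 g; monopotassium phosphate 53.160 g; lactose 160.809 g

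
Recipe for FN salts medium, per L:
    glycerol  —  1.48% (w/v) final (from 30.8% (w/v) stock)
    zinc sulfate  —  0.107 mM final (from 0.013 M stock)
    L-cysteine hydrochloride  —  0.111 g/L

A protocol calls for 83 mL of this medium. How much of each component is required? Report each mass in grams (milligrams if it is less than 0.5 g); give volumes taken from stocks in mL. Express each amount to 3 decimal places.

glycerol 3.988 mL; zinc sulfate 0.683 mL; L-cysteine hydrochloride 9.213 mg

Scale factor relative to 1 L: 0.083.
glycerol: V = C2·V2/C1 = 1.48% ÷ 30.8% × 83 mL = 3.988 mL
zinc sulfate: V = C2·V2/C1 = 0.107 mM × 83 mL ÷ 13 mM = 0.683 mL
L-cysteine hydrochloride: 0.111 g/L × 0.083 L = 0.009213 g = 9.213 mg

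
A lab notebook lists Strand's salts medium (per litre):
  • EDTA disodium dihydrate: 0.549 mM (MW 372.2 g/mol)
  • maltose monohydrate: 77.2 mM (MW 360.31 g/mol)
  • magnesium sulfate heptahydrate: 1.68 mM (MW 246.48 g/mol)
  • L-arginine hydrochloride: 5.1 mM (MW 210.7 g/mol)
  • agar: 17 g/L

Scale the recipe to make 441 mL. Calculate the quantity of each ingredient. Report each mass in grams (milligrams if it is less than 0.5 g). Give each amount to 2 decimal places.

Scale factor relative to 1 L: 0.441.
EDTA disodium dihydrate: 0.549 mmol/L × 372.2 mg/mmol × 0.441 L = 90.11 mg
maltose monohydrate: 77.2 mmol/L × 360.31 g/mol × 0.441 L ÷ 1000 = 12.27 g
magnesium sulfate heptahydrate: 1.68 mmol/L × 246.48 mg/mmol × 0.441 L = 182.61 mg
L-arginine hydrochloride: 5.1 mmol/L × 210.7 mg/mmol × 0.441 L = 473.89 mg
agar: 17 g/L × 0.441 L = 7.50 g

EDTA disodium dihydrate 90.11 mg; maltose monohydrate 12.27 g; magnesium sulfate heptahydrate 182.61 mg; L-arginine hydrochloride 473.89 mg; agar 7.50 g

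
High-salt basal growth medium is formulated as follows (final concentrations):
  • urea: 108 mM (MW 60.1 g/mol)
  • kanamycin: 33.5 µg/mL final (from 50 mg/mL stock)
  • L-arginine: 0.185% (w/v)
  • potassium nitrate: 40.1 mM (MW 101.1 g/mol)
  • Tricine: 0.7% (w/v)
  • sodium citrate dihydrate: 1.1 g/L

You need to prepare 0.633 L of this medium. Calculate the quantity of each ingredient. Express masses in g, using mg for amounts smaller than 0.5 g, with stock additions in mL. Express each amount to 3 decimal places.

urea 4.109 g; kanamycin 0.424 mL; L-arginine 1.171 g; potassium nitrate 2.566 g; Tricine 4.431 g; sodium citrate dihydrate 0.696 g

Working volume: 0.633 L.
urea: 108 mmol/L × 60.1 g/mol × 0.633 L ÷ 1000 = 4.109 g
kanamycin: dilute stock: 33.5 µg/mL × 633 mL ÷ 50000 µg/mL = 0.424 mL
L-arginine: 0.185% w/v = 1.85 g/L → 1.85 × 0.633 L = 1.171 g
potassium nitrate: 40.1 mmol/L × 101.1 g/mol × 0.633 L ÷ 1000 = 2.566 g
Tricine: 0.7% w/v = 7 g/L → 7 × 0.633 L = 4.431 g
sodium citrate dihydrate: 1.1 g/L × 0.633 L = 0.696 g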